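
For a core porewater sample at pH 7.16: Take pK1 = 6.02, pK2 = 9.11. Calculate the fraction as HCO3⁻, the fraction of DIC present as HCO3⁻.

α₁ = 0.923

α₁ = 1 / (1 + [H⁺]/K1 + K2/[H⁺]) = 1 / (1 + 10^-1.14 + 10^-1.95)
   = 1 / (1 + 0.072444 + 0.011220) = 1/1.0837 = 0.9228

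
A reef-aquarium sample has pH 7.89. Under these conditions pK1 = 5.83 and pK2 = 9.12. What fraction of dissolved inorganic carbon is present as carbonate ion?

α₂ = 0.0552

α₂ = 1 / (1 + [H⁺]/K2 + [H⁺]²/(K1K2)) = 1 / (1 + 10^+1.23 + 10^-0.83)
   = 1 / (1 + 16.982 + 0.14791) = 1/18.130 = 0.05516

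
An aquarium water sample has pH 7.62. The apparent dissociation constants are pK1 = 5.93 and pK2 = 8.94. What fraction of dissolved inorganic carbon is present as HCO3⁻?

α₁ = 1 / (1 + [H⁺]/K1 + K2/[H⁺]) = 1 / (1 + 10^-1.69 + 10^-1.32)
   = 1 / (1 + 0.020417 + 0.047863) = 1/1.0683 = 0.9361

α₁ = 0.936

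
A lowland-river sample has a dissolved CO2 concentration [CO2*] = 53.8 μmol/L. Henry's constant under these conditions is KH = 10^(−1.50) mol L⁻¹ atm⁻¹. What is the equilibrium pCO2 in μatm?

pCO2 = 1700 μatm

KH = 10^(−1.50) = 3.162×10^-2 mol L⁻¹ atm⁻¹
pCO2 = [CO2*]/KH = 53.8×10^-6 / 3.162×10^-2 = 1.70×10^-3 atm = 1700 μatm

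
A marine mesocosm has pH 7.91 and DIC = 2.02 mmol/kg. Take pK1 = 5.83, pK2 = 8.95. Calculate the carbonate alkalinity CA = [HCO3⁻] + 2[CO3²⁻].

CA = 2.17 mmol/kg

CA = [HCO3⁻] + 2[CO3²⁻] = (α₁ + 2α₂)·DIC
At pH 7.91: [H⁺]/K1 = 10^-2.08 = 0.0083176, K2/[H⁺] = 10^-1.04 = 0.091201
α₁ = 1/(1 + 0.0083176 + 0.091201) = 1/1.0995 = 0.9095; α₂ = α₁·K2/[H⁺] = 0.08295
α₁ + 2α₂ = 1.0754
CA = 1.0754 × 2.02 = 2.17 mmol/kg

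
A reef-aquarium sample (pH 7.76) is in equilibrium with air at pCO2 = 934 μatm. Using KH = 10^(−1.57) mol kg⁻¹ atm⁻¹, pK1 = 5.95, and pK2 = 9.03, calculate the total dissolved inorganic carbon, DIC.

DIC = 1.74 mmol/kg

[CO2*] = KH · pCO2 = 10^(−1.57) × 934×10^-6 = 2.514×10^-5 mol/kg
α₀ = 1/(1 + K1/[H⁺] + K1K2/[H⁺]²) = 1/(1 + 10^+1.81 + 10^+0.54) = 0.01449
DIC = [CO2*]/α₀ = 2.514×10^-5 / 0.01449 = 1.74 mmol/kg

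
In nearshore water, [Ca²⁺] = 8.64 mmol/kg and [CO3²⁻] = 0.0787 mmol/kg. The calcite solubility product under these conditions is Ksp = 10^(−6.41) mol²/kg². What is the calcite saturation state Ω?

Ω = 1.75

Ksp = 10^(−6.41) = 3.890×10^-7
Ω = [Ca²⁺][CO3²⁻]/Ksp = (8.64×10^-3)(0.0787×10^-3) / 3.890×10^-7 = 1.75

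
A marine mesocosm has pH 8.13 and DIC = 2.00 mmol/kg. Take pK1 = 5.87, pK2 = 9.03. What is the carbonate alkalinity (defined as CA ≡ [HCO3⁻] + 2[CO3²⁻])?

CA = 2.21 mmol/kg

CA = [HCO3⁻] + 2[CO3²⁻] = (α₁ + 2α₂)·DIC
At pH 8.13: [H⁺]/K1 = 10^-2.26 = 0.0054954, K2/[H⁺] = 10^-0.90 = 0.12589
α₁ = 1/(1 + 0.0054954 + 0.12589) = 1/1.1314 = 0.8839; α₂ = α₁·K2/[H⁺] = 0.1113
α₁ + 2α₂ = 1.1064
CA = 1.1064 × 2.00 = 2.21 mmol/kg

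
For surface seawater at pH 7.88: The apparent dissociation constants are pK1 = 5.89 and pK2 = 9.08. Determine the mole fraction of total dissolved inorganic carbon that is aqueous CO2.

α₀ = 1 / (1 + K1/[H⁺] + K1K2/[H⁺]²) = 1 / (1 + 10^+1.99 + 10^+0.79)
   = 1 / (1 + 97.724 + 6.1660) = 1/104.89 = 0.009534

α₀ = 0.00953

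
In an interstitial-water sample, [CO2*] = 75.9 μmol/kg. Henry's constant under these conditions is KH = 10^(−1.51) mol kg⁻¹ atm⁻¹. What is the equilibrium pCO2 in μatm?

KH = 10^(−1.51) = 3.090×10^-2 mol kg⁻¹ atm⁻¹
pCO2 = [CO2*]/KH = 75.9×10^-6 / 3.090×10^-2 = 2.46×10^-3 atm = 2460 μatm

pCO2 = 2460 μatm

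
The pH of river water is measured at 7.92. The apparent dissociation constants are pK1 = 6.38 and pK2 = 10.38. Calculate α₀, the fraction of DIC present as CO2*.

α₀ = 0.0279

α₀ = 1 / (1 + K1/[H⁺] + K1K2/[H⁺]²) = 1 / (1 + 10^+1.54 + 10^-0.92)
   = 1 / (1 + 34.674 + 0.12023) = 1/35.794 = 0.02794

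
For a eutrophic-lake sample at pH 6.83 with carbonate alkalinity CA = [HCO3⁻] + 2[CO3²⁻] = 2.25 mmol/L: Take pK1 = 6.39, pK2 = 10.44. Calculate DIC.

CA = [HCO3⁻] + 2[CO3²⁻] = (α₁ + 2α₂)·DIC
At pH 6.83: [H⁺]/K1 = 10^-0.44 = 0.36308, K2/[H⁺] = 10^-3.61 = 0.00024547
α₁ = 1/(1 + 0.36308 + 0.00024547) = 1/1.3633 = 0.7335; α₂ = α₁·K2/[H⁺] = 0.0001801
α₁ + 2α₂ = 0.7339
DIC = CA / (α₁ + 2α₂) = 2.25 / 0.7339 = 3.07 mmol/L

DIC = 3.07 mmol/L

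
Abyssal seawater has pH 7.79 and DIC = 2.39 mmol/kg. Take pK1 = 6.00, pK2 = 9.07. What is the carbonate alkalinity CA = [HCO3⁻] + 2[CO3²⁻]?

CA = 2.47 mmol/kg

CA = [HCO3⁻] + 2[CO3²⁻] = (α₁ + 2α₂)·DIC
At pH 7.79: [H⁺]/K1 = 10^-1.79 = 0.016218, K2/[H⁺] = 10^-1.28 = 0.052481
α₁ = 1/(1 + 0.016218 + 0.052481) = 1/1.0687 = 0.9357; α₂ = α₁·K2/[H⁺] = 0.04911
α₁ + 2α₂ = 1.0339
CA = 1.0339 × 2.39 = 2.47 mmol/kg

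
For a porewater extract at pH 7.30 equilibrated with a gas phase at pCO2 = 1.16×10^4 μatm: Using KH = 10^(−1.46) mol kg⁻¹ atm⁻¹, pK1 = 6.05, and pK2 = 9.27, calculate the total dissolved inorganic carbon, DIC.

DIC = 7.63 mmol/kg

[CO2*] = KH · pCO2 = 10^(−1.46) × 1.16×10^4×10^-6 = 4.022×10^-4 mol/kg
α₀ = 1/(1 + K1/[H⁺] + K1K2/[H⁺]²) = 1/(1 + 10^+1.25 + 10^-0.72) = 0.05271
DIC = [CO2*]/α₀ = 4.022×10^-4 / 0.05271 = 7.63 mmol/kg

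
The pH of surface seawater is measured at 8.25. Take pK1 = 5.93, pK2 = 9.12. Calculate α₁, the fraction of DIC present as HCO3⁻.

α₁ = 1 / (1 + [H⁺]/K1 + K2/[H⁺]) = 1 / (1 + 10^-2.32 + 10^-0.87)
   = 1 / (1 + 0.0047863 + 0.13490) = 1/1.1397 = 0.8774

α₁ = 0.877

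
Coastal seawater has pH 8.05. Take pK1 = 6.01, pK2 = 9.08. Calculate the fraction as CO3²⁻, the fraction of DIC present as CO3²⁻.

α₂ = 0.0847

α₂ = 1 / (1 + [H⁺]/K2 + [H⁺]²/(K1K2)) = 1 / (1 + 10^+1.03 + 10^-1.01)
   = 1 / (1 + 10.715 + 0.097724) = 1/11.813 = 0.08465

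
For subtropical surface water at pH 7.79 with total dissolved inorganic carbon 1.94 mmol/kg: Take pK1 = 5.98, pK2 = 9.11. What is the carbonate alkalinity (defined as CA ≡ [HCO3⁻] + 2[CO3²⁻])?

CA = 2.00 mmol/kg

CA = [HCO3⁻] + 2[CO3²⁻] = (α₁ + 2α₂)·DIC
At pH 7.79: [H⁺]/K1 = 10^-1.81 = 0.015488, K2/[H⁺] = 10^-1.32 = 0.047863
α₁ = 1/(1 + 0.015488 + 0.047863) = 1/1.0634 = 0.9404; α₂ = α₁·K2/[H⁺] = 0.04501
α₁ + 2α₂ = 1.0304
CA = 1.0304 × 1.94 = 2.00 mmol/kg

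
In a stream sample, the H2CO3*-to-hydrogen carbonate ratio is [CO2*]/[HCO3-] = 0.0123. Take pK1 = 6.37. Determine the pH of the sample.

From K1 = [H⁺][HCO3-]/[CO2*]:  pH = pK1 − log₁₀([CO2*]/[HCO3-])
log₁₀(0.0123) = -1.910
pH = 6.37 − (-1.910) = 8.28

pH = 8.28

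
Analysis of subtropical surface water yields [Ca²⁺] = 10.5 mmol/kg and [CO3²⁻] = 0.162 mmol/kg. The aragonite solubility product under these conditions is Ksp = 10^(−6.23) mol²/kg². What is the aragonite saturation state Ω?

Ω = 2.89

Ksp = 10^(−6.23) = 5.888×10^-7
Ω = [Ca²⁺][CO3²⁻]/Ksp = (10.5×10^-3)(0.162×10^-3) / 5.888×10^-7 = 2.89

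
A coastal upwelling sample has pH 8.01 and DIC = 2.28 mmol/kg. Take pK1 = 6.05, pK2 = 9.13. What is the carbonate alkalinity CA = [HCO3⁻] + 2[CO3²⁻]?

CA = [HCO3⁻] + 2[CO3²⁻] = (α₁ + 2α₂)·DIC
At pH 8.01: [H⁺]/K1 = 10^-1.96 = 0.010965, K2/[H⁺] = 10^-1.12 = 0.075858
α₁ = 1/(1 + 0.010965 + 0.075858) = 1/1.0868 = 0.9201; α₂ = α₁·K2/[H⁺] = 0.06980
α₁ + 2α₂ = 1.0597
CA = 1.0597 × 2.28 = 2.42 mmol/kg

CA = 2.42 mmol/kg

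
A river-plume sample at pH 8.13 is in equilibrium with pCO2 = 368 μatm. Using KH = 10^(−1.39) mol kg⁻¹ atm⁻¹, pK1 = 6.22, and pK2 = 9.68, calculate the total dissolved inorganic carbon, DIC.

DIC = 1.27 mmol/kg

[CO2*] = KH · pCO2 = 10^(−1.39) × 368×10^-6 = 1.499×10^-5 mol/kg
α₀ = 1/(1 + K1/[H⁺] + K1K2/[H⁺]²) = 1/(1 + 10^+1.91 + 10^+0.36) = 0.01182
DIC = [CO2*]/α₀ = 1.499×10^-5 / 0.01182 = 1.27 mmol/kg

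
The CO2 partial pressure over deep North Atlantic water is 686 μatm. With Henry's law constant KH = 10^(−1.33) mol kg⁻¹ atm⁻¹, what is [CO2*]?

KH = 10^(−1.33) = 4.677×10^-2 mol kg⁻¹ atm⁻¹
[CO2*] = KH · pCO2 = 4.677×10^-2 × 686×10^-6 atm = 3.21×10^-5 mol/kg

[CO2*] = 32.1 μmol/kg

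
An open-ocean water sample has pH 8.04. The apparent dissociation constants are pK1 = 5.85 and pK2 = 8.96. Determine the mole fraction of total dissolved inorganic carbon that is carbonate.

α₂ = 0.107

α₂ = 1 / (1 + [H⁺]/K2 + [H⁺]²/(K1K2)) = 1 / (1 + 10^+0.92 + 10^-1.27)
   = 1 / (1 + 8.3176 + 0.053703) = 1/9.3713 = 0.1067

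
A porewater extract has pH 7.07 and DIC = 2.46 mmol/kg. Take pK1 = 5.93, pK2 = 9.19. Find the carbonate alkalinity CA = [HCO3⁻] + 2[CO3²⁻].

CA = 2.31 mmol/kg

CA = [HCO3⁻] + 2[CO3²⁻] = (α₁ + 2α₂)·DIC
At pH 7.07: [H⁺]/K1 = 10^-1.14 = 0.072444, K2/[H⁺] = 10^-2.12 = 0.0075858
α₁ = 1/(1 + 0.072444 + 0.0075858) = 1/1.0800 = 0.9259; α₂ = α₁·K2/[H⁺] = 0.007024
α₁ + 2α₂ = 0.9399
CA = 0.9399 × 2.46 = 2.31 mmol/kg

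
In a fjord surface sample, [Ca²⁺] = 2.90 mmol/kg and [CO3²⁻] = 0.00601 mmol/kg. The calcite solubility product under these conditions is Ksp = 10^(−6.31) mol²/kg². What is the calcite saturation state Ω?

Ω = 0.0356

Ksp = 10^(−6.31) = 4.898×10^-7
Ω = [Ca²⁺][CO3²⁻]/Ksp = (2.90×10^-3)(0.00601×10^-3) / 4.898×10^-7 = 0.0356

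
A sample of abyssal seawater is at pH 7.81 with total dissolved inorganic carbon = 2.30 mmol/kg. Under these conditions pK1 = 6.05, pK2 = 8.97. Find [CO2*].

[CO2*] = 0.0368 mmol/kg

α₀ = 1 / (1 + K1/[H⁺] + K1K2/[H⁺]²) = 1 / (1 + 10^+1.76 + 10^+0.60)
   = 1 / (1 + 57.544 + 3.9811) = 1/62.525 = 0.01599
[CO2*] = α₀ × DIC = 0.01599 × 2.30 = 0.0368 mmol/kg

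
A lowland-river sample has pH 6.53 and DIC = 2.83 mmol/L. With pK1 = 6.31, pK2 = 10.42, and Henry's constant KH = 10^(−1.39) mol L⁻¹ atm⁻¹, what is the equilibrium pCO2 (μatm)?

α₀ = 1 / (1 + K1/[H⁺] + K1K2/[H⁺]²) = 1 / (1 + 10^+0.22 + 10^-3.67)
   = 1 / (1 + 1.6596 + 0.00021380) = 1/2.6598 = 0.3760
[CO2*] = α₀ × DIC = 0.3760 × 2.83 = 1.064 mmol/L
pCO2 = [CO2*]/KH = 1.064×10^-3 / 4.074×10^-2 = 2.61×10^4 μatm

pCO2 = 2.61×10^4 μatm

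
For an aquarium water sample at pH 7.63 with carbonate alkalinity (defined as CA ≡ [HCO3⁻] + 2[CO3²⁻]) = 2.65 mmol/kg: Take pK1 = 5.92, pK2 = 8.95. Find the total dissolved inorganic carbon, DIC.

DIC = 2.58 mmol/kg

CA = [HCO3⁻] + 2[CO3²⁻] = (α₁ + 2α₂)·DIC
At pH 7.63: [H⁺]/K1 = 10^-1.71 = 0.019498, K2/[H⁺] = 10^-1.32 = 0.047863
α₁ = 1/(1 + 0.019498 + 0.047863) = 1/1.0674 = 0.9369; α₂ = α₁·K2/[H⁺] = 0.04484
α₁ + 2α₂ = 1.0266
DIC = CA / (α₁ + 2α₂) = 2.65 / 1.0266 = 2.58 mmol/kg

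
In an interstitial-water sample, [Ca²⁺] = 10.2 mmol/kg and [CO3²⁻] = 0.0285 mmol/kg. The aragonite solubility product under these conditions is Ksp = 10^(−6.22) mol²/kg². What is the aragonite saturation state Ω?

Ω = 0.482

Ksp = 10^(−6.22) = 6.026×10^-7
Ω = [Ca²⁺][CO3²⁻]/Ksp = (10.2×10^-3)(0.0285×10^-3) / 6.026×10^-7 = 0.482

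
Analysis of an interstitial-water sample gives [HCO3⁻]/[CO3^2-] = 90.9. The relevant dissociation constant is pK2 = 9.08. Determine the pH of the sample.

pH = 7.12

From K2 = [H⁺][CO3^2-]/[HCO3⁻]:  pH = pK2 − log₁₀([HCO3⁻]/[CO3^2-])
log₁₀(90.9) = +1.959
pH = 9.08 − (+1.959) = 7.12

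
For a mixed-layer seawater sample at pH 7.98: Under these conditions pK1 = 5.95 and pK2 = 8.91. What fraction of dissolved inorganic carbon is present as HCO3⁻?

α₁ = 1 / (1 + [H⁺]/K1 + K2/[H⁺]) = 1 / (1 + 10^-2.03 + 10^-0.93)
   = 1 / (1 + 0.0093325 + 0.11749) = 1/1.1268 = 0.8875

α₁ = 0.887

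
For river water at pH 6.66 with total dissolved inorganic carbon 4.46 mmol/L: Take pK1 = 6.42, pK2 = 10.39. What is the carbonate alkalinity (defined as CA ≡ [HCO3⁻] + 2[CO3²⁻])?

CA = 2.83 mmol/L

CA = [HCO3⁻] + 2[CO3²⁻] = (α₁ + 2α₂)·DIC
At pH 6.66: [H⁺]/K1 = 10^-0.24 = 0.57544, K2/[H⁺] = 10^-3.73 = 0.00018621
α₁ = 1/(1 + 0.57544 + 0.00018621) = 1/1.5756 = 0.6347; α₂ = α₁·K2/[H⁺] = 0.0001182
α₁ + 2α₂ = 0.6349
CA = 0.6349 × 4.46 = 2.83 mmol/L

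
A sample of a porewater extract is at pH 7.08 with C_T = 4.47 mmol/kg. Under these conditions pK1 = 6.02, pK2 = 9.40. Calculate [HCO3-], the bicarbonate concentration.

[HCO3⁻] = 4.09 mmol/kg

α₁ = 1 / (1 + [H⁺]/K1 + K2/[H⁺]) = 1 / (1 + 10^-1.06 + 10^-2.32)
   = 1 / (1 + 0.087096 + 0.0047863) = 1/1.0919 = 0.9158
[HCO3⁻] = α₁ × DIC = 0.9158 × 4.47 = 4.09 mmol/kg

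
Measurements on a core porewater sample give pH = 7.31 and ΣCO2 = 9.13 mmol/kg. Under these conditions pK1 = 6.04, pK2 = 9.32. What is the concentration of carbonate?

[CO3²⁻] = 0.0839 mmol/kg

α₂ = 1 / (1 + [H⁺]/K2 + [H⁺]²/(K1K2)) = 1 / (1 + 10^+2.01 + 10^+0.74)
   = 1 / (1 + 102.33 + 5.4954) = 1/108.82 = 0.009189
[CO3²⁻] = α₂ × DIC = 0.009189 × 9.13 = 0.0839 mmol/kg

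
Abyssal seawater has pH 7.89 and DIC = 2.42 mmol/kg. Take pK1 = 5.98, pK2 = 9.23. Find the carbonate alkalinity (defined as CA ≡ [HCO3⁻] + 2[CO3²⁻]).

CA = [HCO3⁻] + 2[CO3²⁻] = (α₁ + 2α₂)·DIC
At pH 7.89: [H⁺]/K1 = 10^-1.91 = 0.012303, K2/[H⁺] = 10^-1.34 = 0.045709
α₁ = 1/(1 + 0.012303 + 0.045709) = 1/1.0580 = 0.9452; α₂ = α₁·K2/[H⁺] = 0.04320
α₁ + 2α₂ = 1.0316
CA = 1.0316 × 2.42 = 2.50 mmol/kg

CA = 2.50 mmol/kg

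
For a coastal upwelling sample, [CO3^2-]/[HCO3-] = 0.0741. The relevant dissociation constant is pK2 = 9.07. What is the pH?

pH = 7.94

From K2 = [H⁺][CO3^2-]/[HCO3-]:  pH = pK2 + log₁₀([CO3^2-]/[HCO3-])
log₁₀(0.0741) = -1.130
pH = 9.07 + (-1.130) = 7.94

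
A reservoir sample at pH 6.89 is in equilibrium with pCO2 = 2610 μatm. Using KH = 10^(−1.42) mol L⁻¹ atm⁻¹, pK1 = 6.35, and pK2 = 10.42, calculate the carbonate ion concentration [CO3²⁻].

[CO2*] = KH · pCO2 = 10^(−1.42) × 2610×10^-6 = 9.923×10^-5 mol/L
α₀ = 1/(1 + K1/[H⁺] + K1K2/[H⁺]²) = 1/(1 + 10^+0.54 + 10^-2.99) = 0.2238
DIC = [CO2*]/α₀ = 9.923×10^-5 / 0.2238 = 0.4434 mmol/L
[CO3²⁻] = α₂·DIC; α₂ = 0.0002290, so [CO3²⁻] = 0.0002290 × 0.4434 = 0.000102 mmol/L = 0.102 μmol/L

[CO3²⁻] = 0.102 μmol/L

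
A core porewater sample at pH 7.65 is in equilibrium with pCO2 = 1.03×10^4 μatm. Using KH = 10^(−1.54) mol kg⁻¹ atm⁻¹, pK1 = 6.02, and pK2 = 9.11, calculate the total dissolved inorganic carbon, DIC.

[CO2*] = KH · pCO2 = 10^(−1.54) × 1.03×10^4×10^-6 = 2.971×10^-4 mol/kg
α₀ = 1/(1 + K1/[H⁺] + K1K2/[H⁺]²) = 1/(1 + 10^+1.63 + 10^+0.17) = 0.02215
DIC = [CO2*]/α₀ = 2.971×10^-4 / 0.02215 = 13.4 mmol/kg

DIC = 13.4 mmol/kg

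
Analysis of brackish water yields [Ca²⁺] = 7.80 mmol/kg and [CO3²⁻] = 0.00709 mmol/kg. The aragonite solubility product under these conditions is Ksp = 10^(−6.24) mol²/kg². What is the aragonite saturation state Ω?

Ksp = 10^(−6.24) = 5.754×10^-7
Ω = [Ca²⁺][CO3²⁻]/Ksp = (7.80×10^-3)(0.00709×10^-3) / 5.754×10^-7 = 0.0961

Ω = 0.0961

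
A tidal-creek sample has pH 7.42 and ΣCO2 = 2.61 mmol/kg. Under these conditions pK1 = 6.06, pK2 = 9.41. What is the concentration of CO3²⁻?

α₂ = 1 / (1 + [H⁺]/K2 + [H⁺]²/(K1K2)) = 1 / (1 + 10^+1.99 + 10^+0.63)
   = 1 / (1 + 97.724 + 4.2658) = 1/102.99 = 0.009710
[CO3²⁻] = α₂ × DIC = 0.009710 × 2.61 = 0.0253 mmol/kg

[CO3²⁻] = 0.0253 mmol/kg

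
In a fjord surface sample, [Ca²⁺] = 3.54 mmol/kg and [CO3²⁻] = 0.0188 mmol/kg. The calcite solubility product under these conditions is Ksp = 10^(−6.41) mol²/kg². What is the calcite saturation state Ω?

Ω = 0.171

Ksp = 10^(−6.41) = 3.890×10^-7
Ω = [Ca²⁺][CO3²⁻]/Ksp = (3.54×10^-3)(0.0188×10^-3) / 3.890×10^-7 = 0.171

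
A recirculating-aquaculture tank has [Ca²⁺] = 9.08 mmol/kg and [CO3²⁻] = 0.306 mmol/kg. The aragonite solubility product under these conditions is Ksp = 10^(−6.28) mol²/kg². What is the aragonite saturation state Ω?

Ω = 5.29

Ksp = 10^(−6.28) = 5.248×10^-7
Ω = [Ca²⁺][CO3²⁻]/Ksp = (9.08×10^-3)(0.306×10^-3) / 5.248×10^-7 = 5.29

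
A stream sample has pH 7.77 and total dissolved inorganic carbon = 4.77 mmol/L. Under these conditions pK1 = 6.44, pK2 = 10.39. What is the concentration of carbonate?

α₂ = 1 / (1 + [H⁺]/K2 + [H⁺]²/(K1K2)) = 1 / (1 + 10^+2.62 + 10^+1.29)
   = 1 / (1 + 416.87 + 19.498) = 1/437.37 = 0.002286
[CO3²⁻] = α₂ × DIC = 0.002286 × 4.77 = 0.0109 mmol/L = 10.9 μmol/L

[CO3²⁻] = 10.9 μmol/L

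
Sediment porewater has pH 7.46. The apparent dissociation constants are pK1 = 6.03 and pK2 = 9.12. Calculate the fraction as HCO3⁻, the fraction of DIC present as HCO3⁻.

α₁ = 1 / (1 + [H⁺]/K1 + K2/[H⁺]) = 1 / (1 + 10^-1.43 + 10^-1.66)
   = 1 / (1 + 0.037154 + 0.021878) = 1/1.0590 = 0.9443

α₁ = 0.944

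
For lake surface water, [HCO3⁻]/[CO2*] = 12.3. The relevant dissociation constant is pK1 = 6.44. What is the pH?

From K1 = [H⁺][HCO3⁻]/[CO2*]:  pH = pK1 + log₁₀([HCO3⁻]/[CO2*])
log₁₀(12.3) = +1.090
pH = 6.44 + (+1.090) = 7.53

pH = 7.53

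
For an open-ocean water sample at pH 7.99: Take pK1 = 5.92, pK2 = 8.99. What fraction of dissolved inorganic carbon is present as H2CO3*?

α₀ = 0.00768

α₀ = 1 / (1 + K1/[H⁺] + K1K2/[H⁺]²) = 1 / (1 + 10^+2.07 + 10^+1.07)
   = 1 / (1 + 117.49 + 11.749) = 1/130.24 = 0.007678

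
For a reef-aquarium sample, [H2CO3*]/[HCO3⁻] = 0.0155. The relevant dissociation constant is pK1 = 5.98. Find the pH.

pH = 7.79

From K1 = [H⁺][HCO3⁻]/[H2CO3*]:  pH = pK1 − log₁₀([H2CO3*]/[HCO3⁻])
log₁₀(0.0155) = -1.810
pH = 5.98 − (-1.810) = 7.79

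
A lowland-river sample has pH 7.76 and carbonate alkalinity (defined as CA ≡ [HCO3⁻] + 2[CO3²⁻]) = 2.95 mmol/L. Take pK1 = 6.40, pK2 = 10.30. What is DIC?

CA = [HCO3⁻] + 2[CO3²⁻] = (α₁ + 2α₂)·DIC
At pH 7.76: [H⁺]/K1 = 10^-1.36 = 0.043652, K2/[H⁺] = 10^-2.54 = 0.0028840
α₁ = 1/(1 + 0.043652 + 0.0028840) = 1/1.0465 = 0.9555; α₂ = α₁·K2/[H⁺] = 0.002756
α₁ + 2α₂ = 0.9610
DIC = CA / (α₁ + 2α₂) = 2.95 / 0.9610 = 3.07 mmol/L

DIC = 3.07 mmol/L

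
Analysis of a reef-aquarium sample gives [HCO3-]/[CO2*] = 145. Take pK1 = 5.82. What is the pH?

From K1 = [H⁺][HCO3-]/[CO2*]:  pH = pK1 + log₁₀([HCO3-]/[CO2*])
log₁₀(145) = +2.161
pH = 5.82 + (+2.161) = 7.98

pH = 7.98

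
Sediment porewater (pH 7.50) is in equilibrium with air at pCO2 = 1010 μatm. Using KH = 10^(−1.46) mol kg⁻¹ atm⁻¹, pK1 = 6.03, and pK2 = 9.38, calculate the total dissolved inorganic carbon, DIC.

DIC = 1.08 mmol/kg

[CO2*] = KH · pCO2 = 10^(−1.46) × 1010×10^-6 = 3.502×10^-5 mol/kg
α₀ = 1/(1 + K1/[H⁺] + K1K2/[H⁺]²) = 1/(1 + 10^+1.47 + 10^-0.41) = 0.03236
DIC = [CO2*]/α₀ = 3.502×10^-5 / 0.03236 = 1.08 mmol/kg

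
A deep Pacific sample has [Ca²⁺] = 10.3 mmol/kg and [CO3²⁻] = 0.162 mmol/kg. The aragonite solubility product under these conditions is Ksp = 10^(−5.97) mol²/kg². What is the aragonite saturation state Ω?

Ksp = 10^(−5.97) = 1.072×10^-6
Ω = [Ca²⁺][CO3²⁻]/Ksp = (10.3×10^-3)(0.162×10^-3) / 1.072×10^-6 = 1.56

Ω = 1.56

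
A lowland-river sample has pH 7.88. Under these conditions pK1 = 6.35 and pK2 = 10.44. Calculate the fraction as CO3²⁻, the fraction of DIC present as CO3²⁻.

α₂ = 1 / (1 + [H⁺]/K2 + [H⁺]²/(K1K2)) = 1 / (1 + 10^+2.56 + 10^+1.03)
   = 1 / (1 + 363.08 + 10.715) = 1/374.79 = 0.002668

α₂ = 0.00267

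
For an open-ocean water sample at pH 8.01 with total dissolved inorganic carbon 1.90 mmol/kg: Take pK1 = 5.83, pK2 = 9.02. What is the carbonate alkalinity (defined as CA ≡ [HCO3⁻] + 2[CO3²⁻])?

CA = 2.06 mmol/kg

CA = [HCO3⁻] + 2[CO3²⁻] = (α₁ + 2α₂)·DIC
At pH 8.01: [H⁺]/K1 = 10^-2.18 = 0.0066069, K2/[H⁺] = 10^-1.01 = 0.097724
α₁ = 1/(1 + 0.0066069 + 0.097724) = 1/1.1043 = 0.9055; α₂ = α₁·K2/[H⁺] = 0.08849
α₁ + 2α₂ = 1.0825
CA = 1.0825 × 1.90 = 2.06 mmol/kg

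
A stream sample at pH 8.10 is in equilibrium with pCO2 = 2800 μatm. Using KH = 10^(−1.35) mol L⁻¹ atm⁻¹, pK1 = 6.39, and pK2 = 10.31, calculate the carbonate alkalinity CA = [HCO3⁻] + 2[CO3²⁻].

[CO2*] = KH · pCO2 = 10^(−1.35) × 2800×10^-6 = 1.251×10^-4 mol/L
α₀ = 1/(1 + K1/[H⁺] + K1K2/[H⁺]²) = 1/(1 + 10^+1.71 + 10^-0.50) = 0.01901
DIC = [CO2*]/α₀ = 1.251×10^-4 / 0.01901 = 6.579 mmol/L
CA = (α₁ + 2α₂)·DIC = (0.9750 + 2×0.006012) × 6.579 = 6.49 mmol/L

CA = 6.49 mmol/L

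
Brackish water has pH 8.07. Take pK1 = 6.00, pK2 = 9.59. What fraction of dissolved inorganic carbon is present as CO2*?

α₀ = 1 / (1 + K1/[H⁺] + K1K2/[H⁺]²) = 1 / (1 + 10^+2.07 + 10^+0.55)
   = 1 / (1 + 117.49 + 3.5481) = 1/122.04 = 0.008194

α₀ = 0.00819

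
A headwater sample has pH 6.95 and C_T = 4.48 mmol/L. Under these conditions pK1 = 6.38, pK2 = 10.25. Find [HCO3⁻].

α₁ = 1 / (1 + [H⁺]/K1 + K2/[H⁺]) = 1 / (1 + 10^-0.57 + 10^-3.30)
   = 1 / (1 + 0.26915 + 0.00050119) = 1/1.2697 = 0.7876
[HCO3⁻] = α₁ × DIC = 0.7876 × 4.48 = 3.53 mmol/L

[HCO3⁻] = 3.53 mmol/L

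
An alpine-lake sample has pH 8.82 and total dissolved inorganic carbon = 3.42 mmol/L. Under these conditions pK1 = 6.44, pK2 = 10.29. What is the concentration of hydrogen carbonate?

α₁ = 1 / (1 + [H⁺]/K1 + K2/[H⁺]) = 1 / (1 + 10^-2.38 + 10^-1.47)
   = 1 / (1 + 0.0041687 + 0.033884) = 1/1.0381 = 0.9633
[HCO3⁻] = α₁ × DIC = 0.9633 × 3.42 = 3.29 mmol/L

[HCO3⁻] = 3.29 mmol/L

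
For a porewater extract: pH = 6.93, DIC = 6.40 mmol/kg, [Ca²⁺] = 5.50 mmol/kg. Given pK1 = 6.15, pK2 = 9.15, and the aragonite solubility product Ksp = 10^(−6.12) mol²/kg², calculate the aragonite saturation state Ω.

Ω = 0.239

α₂ = 1 / (1 + [H⁺]/K2 + [H⁺]²/(K1K2)) = 1 / (1 + 10^+2.22 + 10^+1.44)
   = 1 / (1 + 165.96 + 27.542) = 1/194.50 = 0.005141
[CO3²⁻] = α₂ × DIC = 0.005141 × 6.40 = 0.03290 mmol/kg
Ksp = 10^(−6.12) = 7.586×10^-7
Ω = [Ca²⁺][CO3²⁻]/Ksp = (5.50×10^-3)(3.290×10^-5) / 7.586×10^-7 = 0.239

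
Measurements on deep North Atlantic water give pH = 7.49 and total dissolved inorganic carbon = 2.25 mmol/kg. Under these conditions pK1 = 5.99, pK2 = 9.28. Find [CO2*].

α₀ = 1 / (1 + K1/[H⁺] + K1K2/[H⁺]²) = 1 / (1 + 10^+1.50 + 10^-0.29)
   = 1 / (1 + 31.623 + 0.51286) = 1/33.136 = 0.03018
[CO2*] = α₀ × DIC = 0.03018 × 2.25 = 0.0679 mmol/kg

[CO2*] = 0.0679 mmol/kg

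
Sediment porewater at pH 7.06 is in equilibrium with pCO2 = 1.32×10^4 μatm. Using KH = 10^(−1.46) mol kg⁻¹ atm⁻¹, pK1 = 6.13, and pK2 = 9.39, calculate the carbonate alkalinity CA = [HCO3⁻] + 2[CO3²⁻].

[CO2*] = KH · pCO2 = 10^(−1.46) × 1.32×10^4×10^-6 = 4.577×10^-4 mol/kg
α₀ = 1/(1 + K1/[H⁺] + K1K2/[H⁺]²) = 1/(1 + 10^+0.93 + 10^-1.40) = 0.1047
DIC = [CO2*]/α₀ = 4.577×10^-4 / 0.1047 = 4.372 mmol/kg
CA = (α₁ + 2α₂)·DIC = (0.8911 + 2×0.004168) × 4.372 = 3.93 mmol/kg

CA = 3.93 mmol/kg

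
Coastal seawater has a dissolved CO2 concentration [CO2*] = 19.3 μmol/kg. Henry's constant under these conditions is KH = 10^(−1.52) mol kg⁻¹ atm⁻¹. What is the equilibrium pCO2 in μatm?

KH = 10^(−1.52) = 3.020×10^-2 mol kg⁻¹ atm⁻¹
pCO2 = [CO2*]/KH = 19.3×10^-6 / 3.020×10^-2 = 6.39×10^-4 atm = 639 μatm

pCO2 = 639 μatm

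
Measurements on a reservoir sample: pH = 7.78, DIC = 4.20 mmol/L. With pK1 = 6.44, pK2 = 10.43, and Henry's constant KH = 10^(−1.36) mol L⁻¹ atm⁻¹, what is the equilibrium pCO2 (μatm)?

α₀ = 1 / (1 + K1/[H⁺] + K1K2/[H⁺]²) = 1 / (1 + 10^+1.34 + 10^-1.31)
   = 1 / (1 + 21.878 + 0.048978) = 1/22.927 = 0.04362
[CO2*] = α₀ × DIC = 0.04362 × 4.20 = 0.1832 mmol/L
pCO2 = [CO2*]/KH = 1.832×10^-4 / 4.365×10^-2 = 4200 μatm

pCO2 = 4200 μatm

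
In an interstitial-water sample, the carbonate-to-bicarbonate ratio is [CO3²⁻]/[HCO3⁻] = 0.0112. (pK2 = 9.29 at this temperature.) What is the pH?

pH = 7.34

From K2 = [H⁺][CO3²⁻]/[HCO3⁻]:  pH = pK2 + log₁₀([CO3²⁻]/[HCO3⁻])
log₁₀(0.0112) = -1.951
pH = 9.29 + (-1.951) = 7.34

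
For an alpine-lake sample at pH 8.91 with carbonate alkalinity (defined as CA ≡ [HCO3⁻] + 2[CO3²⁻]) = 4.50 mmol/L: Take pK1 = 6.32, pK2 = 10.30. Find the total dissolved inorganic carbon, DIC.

CA = [HCO3⁻] + 2[CO3²⁻] = (α₁ + 2α₂)·DIC
At pH 8.91: [H⁺]/K1 = 10^-2.59 = 0.0025704, K2/[H⁺] = 10^-1.39 = 0.040738
α₁ = 1/(1 + 0.0025704 + 0.040738) = 1/1.0433 = 0.9585; α₂ = α₁·K2/[H⁺] = 0.03905
α₁ + 2α₂ = 1.0366
DIC = CA / (α₁ + 2α₂) = 4.50 / 1.0366 = 4.34 mmol/L

DIC = 4.34 mmol/L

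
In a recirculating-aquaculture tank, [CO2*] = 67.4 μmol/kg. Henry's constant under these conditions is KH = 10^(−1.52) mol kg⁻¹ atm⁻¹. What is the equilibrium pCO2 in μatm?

KH = 10^(−1.52) = 3.020×10^-2 mol kg⁻¹ atm⁻¹
pCO2 = [CO2*]/KH = 67.4×10^-6 / 3.020×10^-2 = 2.23×10^-3 atm = 2230 μatm

pCO2 = 2230 μatm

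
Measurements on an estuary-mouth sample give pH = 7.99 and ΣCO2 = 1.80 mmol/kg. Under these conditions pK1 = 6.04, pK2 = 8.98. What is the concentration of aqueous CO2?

α₀ = 1 / (1 + K1/[H⁺] + K1K2/[H⁺]²) = 1 / (1 + 10^+1.95 + 10^+0.96)
   = 1 / (1 + 89.125 + 9.1201) = 1/99.245 = 0.01008
[CO2*] = α₀ × DIC = 0.01008 × 1.80 = 0.0181 mmol/kg = 18.1 μmol/kg

[CO2*] = 18.1 μmol/kg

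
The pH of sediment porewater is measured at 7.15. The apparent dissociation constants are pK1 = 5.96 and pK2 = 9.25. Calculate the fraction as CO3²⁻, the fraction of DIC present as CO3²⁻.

α₂ = 0.00741

α₂ = 1 / (1 + [H⁺]/K2 + [H⁺]²/(K1K2)) = 1 / (1 + 10^+2.10 + 10^+0.91)
   = 1 / (1 + 125.89 + 8.1283) = 1/135.02 = 0.007406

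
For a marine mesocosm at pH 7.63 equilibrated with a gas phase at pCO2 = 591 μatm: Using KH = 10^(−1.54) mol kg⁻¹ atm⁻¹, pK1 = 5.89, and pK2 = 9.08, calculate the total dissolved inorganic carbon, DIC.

DIC = 0.987 mmol/kg

[CO2*] = KH · pCO2 = 10^(−1.54) × 591×10^-6 = 1.704×10^-5 mol/kg
α₀ = 1/(1 + K1/[H⁺] + K1K2/[H⁺]²) = 1/(1 + 10^+1.74 + 10^+0.29) = 0.01727
DIC = [CO2*]/α₀ = 1.704×10^-5 / 0.01727 = 0.987 mmol/kg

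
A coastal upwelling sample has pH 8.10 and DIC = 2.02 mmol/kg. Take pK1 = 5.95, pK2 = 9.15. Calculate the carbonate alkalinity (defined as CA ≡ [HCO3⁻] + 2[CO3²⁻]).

CA = 2.17 mmol/kg

CA = [HCO3⁻] + 2[CO3²⁻] = (α₁ + 2α₂)·DIC
At pH 8.10: [H⁺]/K1 = 10^-2.15 = 0.0070795, K2/[H⁺] = 10^-1.05 = 0.089125
α₁ = 1/(1 + 0.0070795 + 0.089125) = 1/1.0962 = 0.9122; α₂ = α₁·K2/[H⁺] = 0.08130
α₁ + 2α₂ = 1.0748
CA = 1.0748 × 2.02 = 2.17 mmol/kg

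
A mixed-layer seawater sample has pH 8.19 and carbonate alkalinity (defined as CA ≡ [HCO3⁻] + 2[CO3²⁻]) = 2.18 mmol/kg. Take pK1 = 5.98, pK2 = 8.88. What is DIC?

CA = [HCO3⁻] + 2[CO3²⁻] = (α₁ + 2α₂)·DIC
At pH 8.19: [H⁺]/K1 = 10^-2.21 = 0.0061660, K2/[H⁺] = 10^-0.69 = 0.20417
α₁ = 1/(1 + 0.0061660 + 0.20417) = 1/1.2103 = 0.8262; α₂ = α₁·K2/[H⁺] = 0.1687
α₁ + 2α₂ = 1.1636
DIC = CA / (α₁ + 2α₂) = 2.18 / 1.1636 = 1.87 mmol/kg

DIC = 1.87 mmol/kg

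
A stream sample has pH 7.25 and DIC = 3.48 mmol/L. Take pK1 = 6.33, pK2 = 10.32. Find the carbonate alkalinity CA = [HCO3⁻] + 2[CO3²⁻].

CA = 3.11 mmol/L

CA = [HCO3⁻] + 2[CO3²⁻] = (α₁ + 2α₂)·DIC
At pH 7.25: [H⁺]/K1 = 10^-0.92 = 0.12023, K2/[H⁺] = 10^-3.07 = 0.00085114
α₁ = 1/(1 + 0.12023 + 0.00085114) = 1/1.1211 = 0.8920; α₂ = α₁·K2/[H⁺] = 0.0007592
α₁ + 2α₂ = 0.8935
CA = 0.8935 × 3.48 = 3.11 mmol/L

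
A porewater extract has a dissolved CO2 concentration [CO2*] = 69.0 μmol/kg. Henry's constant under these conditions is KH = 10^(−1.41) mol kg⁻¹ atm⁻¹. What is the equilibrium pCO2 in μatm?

pCO2 = 1770 μatm

KH = 10^(−1.41) = 3.890×10^-2 mol kg⁻¹ atm⁻¹
pCO2 = [CO2*]/KH = 69.0×10^-6 / 3.890×10^-2 = 1.77×10^-3 atm = 1770 μatm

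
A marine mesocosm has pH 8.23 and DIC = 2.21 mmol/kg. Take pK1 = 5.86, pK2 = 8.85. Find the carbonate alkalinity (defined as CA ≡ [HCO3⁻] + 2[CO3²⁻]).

CA = [HCO3⁻] + 2[CO3²⁻] = (α₁ + 2α₂)·DIC
At pH 8.23: [H⁺]/K1 = 10^-2.37 = 0.0042658, K2/[H⁺] = 10^-0.62 = 0.23988
α₁ = 1/(1 + 0.0042658 + 0.23988) = 1/1.2441 = 0.8038; α₂ = α₁·K2/[H⁺] = 0.1928
α₁ + 2α₂ = 1.1894
CA = 1.1894 × 2.21 = 2.63 mmol/kg

CA = 2.63 mmol/kg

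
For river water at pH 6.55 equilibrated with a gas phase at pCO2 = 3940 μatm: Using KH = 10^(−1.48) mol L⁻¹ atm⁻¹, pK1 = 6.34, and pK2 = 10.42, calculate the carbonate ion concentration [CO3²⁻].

[CO3²⁻] = 0.0285 μmol/L

[CO2*] = KH · pCO2 = 10^(−1.48) × 3940×10^-6 = 1.305×10^-4 mol/L
α₀ = 1/(1 + K1/[H⁺] + K1K2/[H⁺]²) = 1/(1 + 10^+0.21 + 10^-3.66) = 0.3814
DIC = [CO2*]/α₀ = 1.305×10^-4 / 0.3814 = 0.3421 mmol/L
[CO3²⁻] = α₂·DIC; α₂ = 8.344×10^-5, so [CO3²⁻] = 8.344×10^-5 × 0.3421 = 2.85×10^-5 mmol/L = 0.0285 μmol/L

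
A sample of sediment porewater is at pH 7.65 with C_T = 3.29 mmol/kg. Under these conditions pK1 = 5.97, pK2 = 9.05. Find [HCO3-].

α₁ = 1 / (1 + [H⁺]/K1 + K2/[H⁺]) = 1 / (1 + 10^-1.68 + 10^-1.40)
   = 1 / (1 + 0.020893 + 0.039811) = 1/1.0607 = 0.9428
[HCO3⁻] = α₁ × DIC = 0.9428 × 3.29 = 3.10 mmol/kg

[HCO3⁻] = 3.10 mmol/kg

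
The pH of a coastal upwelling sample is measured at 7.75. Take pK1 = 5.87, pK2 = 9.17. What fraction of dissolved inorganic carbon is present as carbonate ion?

α₂ = 0.0362

α₂ = 1 / (1 + [H⁺]/K2 + [H⁺]²/(K1K2)) = 1 / (1 + 10^+1.42 + 10^-0.46)
   = 1 / (1 + 26.303 + 0.34674) = 1/27.649 = 0.03617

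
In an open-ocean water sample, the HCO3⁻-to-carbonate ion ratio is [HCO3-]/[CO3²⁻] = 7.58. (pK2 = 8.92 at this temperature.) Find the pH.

pH = 8.04

From K2 = [H⁺][CO3²⁻]/[HCO3-]:  pH = pK2 − log₁₀([HCO3-]/[CO3²⁻])
log₁₀(7.58) = +0.880
pH = 8.92 − (+0.880) = 8.04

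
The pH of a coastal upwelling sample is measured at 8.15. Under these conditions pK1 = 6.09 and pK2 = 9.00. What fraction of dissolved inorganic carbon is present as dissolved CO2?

α₀ = 0.00757

α₀ = 1 / (1 + K1/[H⁺] + K1K2/[H⁺]²) = 1 / (1 + 10^+2.06 + 10^+1.21)
   = 1 / (1 + 114.82 + 16.218) = 1/132.03 = 0.007574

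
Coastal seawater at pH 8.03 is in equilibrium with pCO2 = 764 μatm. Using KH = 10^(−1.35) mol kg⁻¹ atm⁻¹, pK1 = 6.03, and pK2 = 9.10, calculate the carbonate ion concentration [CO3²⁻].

[CO3²⁻] = 0.290 mmol/kg

[CO2*] = KH · pCO2 = 10^(−1.35) × 764×10^-6 = 3.413×10^-5 mol/kg
α₀ = 1/(1 + K1/[H⁺] + K1K2/[H⁺]²) = 1/(1 + 10^+2.00 + 10^+0.93) = 0.009131
DIC = [CO2*]/α₀ = 3.413×10^-5 / 0.009131 = 3.737 mmol/kg
[CO3²⁻] = α₂·DIC; α₂ = 0.07772, so [CO3²⁻] = 0.07772 × 3.737 = 0.290 mmol/kg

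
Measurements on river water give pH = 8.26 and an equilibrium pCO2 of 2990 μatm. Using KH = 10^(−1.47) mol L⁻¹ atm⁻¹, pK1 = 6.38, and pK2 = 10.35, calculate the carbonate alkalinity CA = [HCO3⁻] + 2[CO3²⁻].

CA = 7.81 mmol/L

[CO2*] = KH · pCO2 = 10^(−1.47) × 2990×10^-6 = 1.013×10^-4 mol/L
α₀ = 1/(1 + K1/[H⁺] + K1K2/[H⁺]²) = 1/(1 + 10^+1.88 + 10^-0.21) = 0.01291
DIC = [CO2*]/α₀ = 1.013×10^-4 / 0.01291 = 7.849 mmol/L
CA = (α₁ + 2α₂)·DIC = (0.9791 + 2×0.007959) × 7.849 = 7.81 mmol/L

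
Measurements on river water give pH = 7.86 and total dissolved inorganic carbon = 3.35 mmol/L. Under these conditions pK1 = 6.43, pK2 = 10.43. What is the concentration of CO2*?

[CO2*] = 0.120 mmol/L

α₀ = 1 / (1 + K1/[H⁺] + K1K2/[H⁺]²) = 1 / (1 + 10^+1.43 + 10^-1.14)
   = 1 / (1 + 26.915 + 0.072444) = 1/27.988 = 0.03573
[CO2*] = α₀ × DIC = 0.03573 × 3.35 = 0.120 mmol/L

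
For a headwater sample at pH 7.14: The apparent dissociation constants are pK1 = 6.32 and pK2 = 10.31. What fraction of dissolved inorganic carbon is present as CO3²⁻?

α₂ = 0.000587

α₂ = 1 / (1 + [H⁺]/K2 + [H⁺]²/(K1K2)) = 1 / (1 + 10^+3.17 + 10^+2.35)
   = 1 / (1 + 1479.1 + 223.87) = 1/1704.0 = 0.0005869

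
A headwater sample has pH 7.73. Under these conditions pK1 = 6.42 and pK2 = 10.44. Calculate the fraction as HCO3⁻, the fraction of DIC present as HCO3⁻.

α₁ = 0.952

α₁ = 1 / (1 + [H⁺]/K1 + K2/[H⁺]) = 1 / (1 + 10^-1.31 + 10^-2.71)
   = 1 / (1 + 0.048978 + 0.0019498) = 1/1.0509 = 0.9515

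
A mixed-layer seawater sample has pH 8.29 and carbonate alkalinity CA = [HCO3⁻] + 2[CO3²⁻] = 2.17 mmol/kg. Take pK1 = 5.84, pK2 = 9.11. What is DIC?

DIC = 1.92 mmol/kg

CA = [HCO3⁻] + 2[CO3²⁻] = (α₁ + 2α₂)·DIC
At pH 8.29: [H⁺]/K1 = 10^-2.45 = 0.0035481, K2/[H⁺] = 10^-0.82 = 0.15136
α₁ = 1/(1 + 0.0035481 + 0.15136) = 1/1.1549 = 0.8659; α₂ = α₁·K2/[H⁺] = 0.1311
α₁ + 2α₂ = 1.1280
DIC = CA / (α₁ + 2α₂) = 2.17 / 1.1280 = 1.92 mmol/kg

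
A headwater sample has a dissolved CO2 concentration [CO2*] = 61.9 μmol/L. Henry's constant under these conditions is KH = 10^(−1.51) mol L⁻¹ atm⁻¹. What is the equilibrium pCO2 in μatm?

KH = 10^(−1.51) = 3.090×10^-2 mol L⁻¹ atm⁻¹
pCO2 = [CO2*]/KH = 61.9×10^-6 / 3.090×10^-2 = 2.00×10^-3 atm = 2000 μatm

pCO2 = 2000 μatm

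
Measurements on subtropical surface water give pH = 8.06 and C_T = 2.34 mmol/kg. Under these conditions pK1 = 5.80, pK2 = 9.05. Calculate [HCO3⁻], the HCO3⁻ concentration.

α₁ = 1 / (1 + [H⁺]/K1 + K2/[H⁺]) = 1 / (1 + 10^-2.26 + 10^-0.99)
   = 1 / (1 + 0.0054954 + 0.10233) = 1/1.1078 = 0.9027
[HCO3⁻] = α₁ × DIC = 0.9027 × 2.34 = 2.11 mmol/kg

[HCO3⁻] = 2.11 mmol/kg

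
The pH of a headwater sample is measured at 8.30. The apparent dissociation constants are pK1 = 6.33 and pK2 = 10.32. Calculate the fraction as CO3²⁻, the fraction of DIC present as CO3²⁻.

α₂ = 1 / (1 + [H⁺]/K2 + [H⁺]²/(K1K2)) = 1 / (1 + 10^+2.02 + 10^+0.05)
   = 1 / (1 + 104.71 + 1.1220) = 1/106.83 = 0.009360

α₂ = 0.00936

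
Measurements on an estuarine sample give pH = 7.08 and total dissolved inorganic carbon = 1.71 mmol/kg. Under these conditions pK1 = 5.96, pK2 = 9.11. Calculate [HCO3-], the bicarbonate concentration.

α₁ = 1 / (1 + [H⁺]/K1 + K2/[H⁺]) = 1 / (1 + 10^-1.12 + 10^-2.03)
   = 1 / (1 + 0.075858 + 0.0093325) = 1/1.0852 = 0.9215
[HCO3⁻] = α₁ × DIC = 0.9215 × 1.71 = 1.58 mmol/kg

[HCO3⁻] = 1.58 mmol/kg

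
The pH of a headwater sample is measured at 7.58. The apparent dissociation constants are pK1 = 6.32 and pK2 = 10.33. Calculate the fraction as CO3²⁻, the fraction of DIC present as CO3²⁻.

α₂ = 1 / (1 + [H⁺]/K2 + [H⁺]²/(K1K2)) = 1 / (1 + 10^+2.75 + 10^+1.49)
   = 1 / (1 + 562.34 + 30.903) = 1/594.24 = 0.001683

α₂ = 0.00168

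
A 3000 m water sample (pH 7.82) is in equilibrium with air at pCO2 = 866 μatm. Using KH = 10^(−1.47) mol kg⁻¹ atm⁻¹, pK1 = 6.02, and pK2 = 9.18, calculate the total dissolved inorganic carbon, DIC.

[CO2*] = KH · pCO2 = 10^(−1.47) × 866×10^-6 = 2.934×10^-5 mol/kg
α₀ = 1/(1 + K1/[H⁺] + K1K2/[H⁺]²) = 1/(1 + 10^+1.80 + 10^+0.44) = 0.01496
DIC = [CO2*]/α₀ = 2.934×10^-5 / 0.01496 = 1.96 mmol/kg

DIC = 1.96 mmol/kg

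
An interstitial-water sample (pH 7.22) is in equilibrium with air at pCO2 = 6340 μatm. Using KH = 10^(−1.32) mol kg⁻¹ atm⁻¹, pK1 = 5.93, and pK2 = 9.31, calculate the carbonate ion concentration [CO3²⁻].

[CO2*] = KH · pCO2 = 10^(−1.32) × 6340×10^-6 = 3.035×10^-4 mol/kg
α₀ = 1/(1 + K1/[H⁺] + K1K2/[H⁺]²) = 1/(1 + 10^+1.29 + 10^-0.80) = 0.04841
DIC = [CO2*]/α₀ = 3.035×10^-4 / 0.04841 = 6.268 mmol/kg
[CO3²⁻] = α₂·DIC; α₂ = 0.007672, so [CO3²⁻] = 0.007672 × 6.268 = 0.0481 mmol/kg

[CO3²⁻] = 0.0481 mmol/kg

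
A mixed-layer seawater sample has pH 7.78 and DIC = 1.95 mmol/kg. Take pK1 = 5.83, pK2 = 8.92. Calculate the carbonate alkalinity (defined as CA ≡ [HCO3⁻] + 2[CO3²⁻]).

CA = 2.06 mmol/kg

CA = [HCO3⁻] + 2[CO3²⁻] = (α₁ + 2α₂)·DIC
At pH 7.78: [H⁺]/K1 = 10^-1.95 = 0.011220, K2/[H⁺] = 10^-1.14 = 0.072444
α₁ = 1/(1 + 0.011220 + 0.072444) = 1/1.0837 = 0.9228; α₂ = α₁·K2/[H⁺] = 0.06685
α₁ + 2α₂ = 1.0565
CA = 1.0565 × 1.95 = 2.06 mmol/kg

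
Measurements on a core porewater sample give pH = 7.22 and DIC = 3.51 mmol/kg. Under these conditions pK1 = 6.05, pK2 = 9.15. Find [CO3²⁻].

[CO3²⁻] = 0.0382 mmol/kg

α₂ = 1 / (1 + [H⁺]/K2 + [H⁺]²/(K1K2)) = 1 / (1 + 10^+1.93 + 10^+0.76)
   = 1 / (1 + 85.114 + 5.7544) = 1/91.868 = 0.01089
[CO3²⁻] = α₂ × DIC = 0.01089 × 3.51 = 0.0382 mmol/kg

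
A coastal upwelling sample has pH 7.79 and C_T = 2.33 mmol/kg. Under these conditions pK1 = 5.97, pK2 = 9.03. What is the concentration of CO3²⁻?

[CO3²⁻] = 0.125 mmol/kg

α₂ = 1 / (1 + [H⁺]/K2 + [H⁺]²/(K1K2)) = 1 / (1 + 10^+1.24 + 10^-0.58)
   = 1 / (1 + 17.378 + 0.26303) = 1/18.641 = 0.05365
[CO3²⁻] = α₂ × DIC = 0.05365 × 2.33 = 0.125 mmol/kg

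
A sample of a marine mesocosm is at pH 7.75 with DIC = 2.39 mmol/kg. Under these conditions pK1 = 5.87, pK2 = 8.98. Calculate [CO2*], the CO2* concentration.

α₀ = 1 / (1 + K1/[H⁺] + K1K2/[H⁺]²) = 1 / (1 + 10^+1.88 + 10^+0.65)
   = 1 / (1 + 75.858 + 4.4668) = 1/81.325 = 0.01230
[CO2*] = α₀ × DIC = 0.01230 × 2.39 = 0.0294 mmol/kg

[CO2*] = 0.0294 mmol/kg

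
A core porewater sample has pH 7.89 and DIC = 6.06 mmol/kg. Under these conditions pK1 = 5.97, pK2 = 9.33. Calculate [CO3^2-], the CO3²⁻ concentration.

α₂ = 1 / (1 + [H⁺]/K2 + [H⁺]²/(K1K2)) = 1 / (1 + 10^+1.44 + 10^-0.48)
   = 1 / (1 + 27.542 + 0.33113) = 1/28.873 = 0.03463
[CO3²⁻] = α₂ × DIC = 0.03463 × 6.06 = 0.210 mmol/kg

[CO3²⁻] = 0.210 mmol/kg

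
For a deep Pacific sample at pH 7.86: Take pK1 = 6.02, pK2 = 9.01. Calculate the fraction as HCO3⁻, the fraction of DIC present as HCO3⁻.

α₁ = 1 / (1 + [H⁺]/K1 + K2/[H⁺]) = 1 / (1 + 10^-1.84 + 10^-1.15)
   = 1 / (1 + 0.014454 + 0.070795) = 1/1.0852 = 0.9214

α₁ = 0.921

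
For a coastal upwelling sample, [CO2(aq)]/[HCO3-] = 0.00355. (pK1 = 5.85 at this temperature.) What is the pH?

pH = 8.30

From K1 = [H⁺][HCO3-]/[CO2(aq)]:  pH = pK1 − log₁₀([CO2(aq)]/[HCO3-])
log₁₀(0.00355) = -2.450
pH = 5.85 − (-2.450) = 8.30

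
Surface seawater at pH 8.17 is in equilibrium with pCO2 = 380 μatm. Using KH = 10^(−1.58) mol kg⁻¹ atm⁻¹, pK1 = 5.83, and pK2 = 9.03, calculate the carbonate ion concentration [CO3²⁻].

[CO2*] = KH · pCO2 = 10^(−1.58) × 380×10^-6 = 9.995×10^-6 mol/kg
α₀ = 1/(1 + K1/[H⁺] + K1K2/[H⁺]²) = 1/(1 + 10^+2.34 + 10^+1.48) = 0.004000
DIC = [CO2*]/α₀ = 9.995×10^-6 / 0.004000 = 2.499 mmol/kg
[CO3²⁻] = α₂·DIC; α₂ = 0.1208, so [CO3²⁻] = 0.1208 × 2.499 = 0.302 mmol/kg

[CO3²⁻] = 0.302 mmol/kg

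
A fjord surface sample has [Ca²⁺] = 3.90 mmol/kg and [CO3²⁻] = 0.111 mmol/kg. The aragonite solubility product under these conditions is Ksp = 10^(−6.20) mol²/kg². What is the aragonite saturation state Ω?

Ksp = 10^(−6.20) = 6.310×10^-7
Ω = [Ca²⁺][CO3²⁻]/Ksp = (3.90×10^-3)(0.111×10^-3) / 6.310×10^-7 = 0.686

Ω = 0.686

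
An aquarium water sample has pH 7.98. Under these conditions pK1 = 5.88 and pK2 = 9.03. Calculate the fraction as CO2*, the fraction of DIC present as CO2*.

α₀ = 0.00724

α₀ = 1 / (1 + K1/[H⁺] + K1K2/[H⁺]²) = 1 / (1 + 10^+2.10 + 10^+1.05)
   = 1 / (1 + 125.89 + 11.220) = 1/138.11 = 0.007240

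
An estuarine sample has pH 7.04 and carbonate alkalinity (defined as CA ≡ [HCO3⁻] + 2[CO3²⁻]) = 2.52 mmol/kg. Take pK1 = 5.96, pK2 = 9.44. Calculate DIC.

DIC = 2.72 mmol/kg

CA = [HCO3⁻] + 2[CO3²⁻] = (α₁ + 2α₂)·DIC
At pH 7.04: [H⁺]/K1 = 10^-1.08 = 0.083176, K2/[H⁺] = 10^-2.40 = 0.0039811
α₁ = 1/(1 + 0.083176 + 0.0039811) = 1/1.0872 = 0.9198; α₂ = α₁·K2/[H⁺] = 0.003662
α₁ + 2α₂ = 0.9272
DIC = CA / (α₁ + 2α₂) = 2.52 / 0.9272 = 2.72 mmol/kg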